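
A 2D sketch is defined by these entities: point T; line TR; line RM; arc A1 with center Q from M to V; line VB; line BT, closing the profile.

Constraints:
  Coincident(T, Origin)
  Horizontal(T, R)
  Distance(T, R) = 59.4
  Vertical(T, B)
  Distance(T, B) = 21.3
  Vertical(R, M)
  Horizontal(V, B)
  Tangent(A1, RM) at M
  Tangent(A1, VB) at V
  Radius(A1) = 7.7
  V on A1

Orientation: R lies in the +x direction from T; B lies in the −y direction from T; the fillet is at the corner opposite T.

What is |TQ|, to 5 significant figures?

53.459

T and B share the same x with |TB| = 21.3 and B on the −y side, so B = (0.0000, -21.300). The virtual corner opposite T is at (59.400, -21.300). The tangent condition forces QM to be normal to RM and tangency of A1 to VB means the radius QV is perpendicular to VB, with radius 7.7, so the center Q sits 7.7 in from both sides at Q = (51.700, -13.600). Then |TQ| = |Q − T| = 53.459.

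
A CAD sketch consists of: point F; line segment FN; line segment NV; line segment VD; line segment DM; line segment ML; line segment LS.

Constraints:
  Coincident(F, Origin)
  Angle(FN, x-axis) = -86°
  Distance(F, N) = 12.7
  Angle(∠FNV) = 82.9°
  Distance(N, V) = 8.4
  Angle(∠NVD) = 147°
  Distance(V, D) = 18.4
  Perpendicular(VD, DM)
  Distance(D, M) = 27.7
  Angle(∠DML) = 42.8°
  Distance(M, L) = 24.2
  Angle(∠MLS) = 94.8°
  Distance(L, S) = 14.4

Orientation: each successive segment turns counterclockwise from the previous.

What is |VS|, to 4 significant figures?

11.69

F is at the origin; FN runs at -86.0° with length 12.7, so N = (0.8859, -12.67). ∠FNV = 82.9° gives NV at 11.10° from the x-axis; with |NV| = 8.4, V = (9.129, -11.05). ∠NVD = 147.0° gives VD at 44.10° from the x-axis; with |VD| = 18.4, D = (22.34, 1.753). VD is perpendicular to DM, so DM runs at 134.1°; with |DM| = 27.7, M = (3.066, 21.65). ∠DML = 42.8° gives ML at -88.70° from the x-axis; with |ML| = 24.2, L = (3.615, -2.549). ∠MLS = 94.8° gives LS at -3.500° from the x-axis; with |LS| = 14.4, S = (17.99, -3.428). Then |VS| = |S − V| = 11.69.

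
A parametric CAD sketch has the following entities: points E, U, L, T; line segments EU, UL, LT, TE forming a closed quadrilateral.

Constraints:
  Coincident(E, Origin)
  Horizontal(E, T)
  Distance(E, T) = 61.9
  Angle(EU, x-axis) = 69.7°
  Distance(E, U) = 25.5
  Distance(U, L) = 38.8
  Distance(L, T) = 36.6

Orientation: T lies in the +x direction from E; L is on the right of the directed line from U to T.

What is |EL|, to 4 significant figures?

28.80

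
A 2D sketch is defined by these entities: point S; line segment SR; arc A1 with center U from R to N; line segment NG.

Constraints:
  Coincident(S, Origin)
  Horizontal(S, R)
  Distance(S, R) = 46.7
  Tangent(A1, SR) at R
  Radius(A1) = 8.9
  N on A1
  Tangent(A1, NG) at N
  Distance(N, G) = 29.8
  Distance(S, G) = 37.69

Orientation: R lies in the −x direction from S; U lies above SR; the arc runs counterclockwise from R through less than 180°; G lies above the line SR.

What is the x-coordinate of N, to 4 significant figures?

-39.14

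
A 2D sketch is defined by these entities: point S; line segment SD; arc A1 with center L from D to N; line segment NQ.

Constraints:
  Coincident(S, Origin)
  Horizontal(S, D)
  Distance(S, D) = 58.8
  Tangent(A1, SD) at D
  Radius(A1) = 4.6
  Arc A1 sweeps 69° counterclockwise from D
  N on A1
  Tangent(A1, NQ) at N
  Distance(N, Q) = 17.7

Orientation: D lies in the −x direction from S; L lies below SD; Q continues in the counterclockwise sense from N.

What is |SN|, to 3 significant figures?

63.2

A1 meets SD tangentially, so LD is at right angles to SD, so L = D + (0, -4.6) = (-58.8, -4.60). On A1, D sits at bearing 90° from L; a 69° counterclockwise sweep puts N at bearing 159°, so N = L + 4.6·(cos 159°, sin 159°) = (-63.1, -2.95). Then |SN| = |N − S| = 63.2.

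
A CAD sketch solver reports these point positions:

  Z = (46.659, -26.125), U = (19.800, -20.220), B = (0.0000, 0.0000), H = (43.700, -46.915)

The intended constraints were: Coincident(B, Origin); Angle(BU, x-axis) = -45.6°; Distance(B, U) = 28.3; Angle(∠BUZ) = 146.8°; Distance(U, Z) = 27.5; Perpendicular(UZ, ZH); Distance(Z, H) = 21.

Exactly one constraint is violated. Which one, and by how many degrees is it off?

Perpendicular(UZ, ZH) — off by 4.30°.

B = (0.00, 0.00) ✓; BU at -45.60° ✓; |BU| = 28.30 ✓; ∠BUZ = 146.8° ✓; |UZ| = 27.50 ✓; ∠(UZ, ZH) = 85.70° ✗; |ZH| = 21.00 ✓.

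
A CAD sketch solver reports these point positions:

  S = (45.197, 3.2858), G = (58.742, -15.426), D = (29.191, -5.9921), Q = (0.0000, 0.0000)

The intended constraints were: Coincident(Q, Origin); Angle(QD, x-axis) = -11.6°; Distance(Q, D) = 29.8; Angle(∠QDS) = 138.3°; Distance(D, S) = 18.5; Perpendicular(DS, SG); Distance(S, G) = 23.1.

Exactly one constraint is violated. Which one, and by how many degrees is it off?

Perpendicular(DS, SG) — off by 5.80°.

Q = (0.00, 0.00) ✓; QD at -11.60° ✓; |QD| = 29.80 ✓; ∠QDS = 138.3° ✓; |DS| = 18.50 ✓; ∠(DS, SG) = 84.20° ✗; |SG| = 23.10 ✓.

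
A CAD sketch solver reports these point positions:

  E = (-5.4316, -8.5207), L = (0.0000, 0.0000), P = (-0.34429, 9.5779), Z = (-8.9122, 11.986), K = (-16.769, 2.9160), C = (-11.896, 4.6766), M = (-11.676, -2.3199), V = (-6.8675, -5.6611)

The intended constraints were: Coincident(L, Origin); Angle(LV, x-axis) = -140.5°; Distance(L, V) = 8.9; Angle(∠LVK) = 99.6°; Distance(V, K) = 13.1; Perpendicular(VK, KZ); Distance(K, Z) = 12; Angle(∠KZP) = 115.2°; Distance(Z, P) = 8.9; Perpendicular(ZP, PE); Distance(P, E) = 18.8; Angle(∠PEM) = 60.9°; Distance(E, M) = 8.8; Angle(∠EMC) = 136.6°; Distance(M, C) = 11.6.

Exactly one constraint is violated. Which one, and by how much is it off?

Distance(M, C) = 11.6 — off by 4.60.

L = (0.00, 0.00) ✓; LV at -140.5° ✓; |LV| = 8.900 ✓; ∠LVK = 99.60° ✓; |VK| = 13.10 ✓; ∠(VK, KZ) = 90.00° ✓; |KZ| = 12.00 ✓; ∠KZP = 115.2° ✓; |ZP| = 8.900 ✓; ∠(ZP, PE) = 90.00° ✓; |PE| = 18.80 ✓; ∠PEM = 60.90° ✓; |EM| = 8.800 ✓; ∠EMC = 136.6° ✓; |MC| = 7.000 ✗.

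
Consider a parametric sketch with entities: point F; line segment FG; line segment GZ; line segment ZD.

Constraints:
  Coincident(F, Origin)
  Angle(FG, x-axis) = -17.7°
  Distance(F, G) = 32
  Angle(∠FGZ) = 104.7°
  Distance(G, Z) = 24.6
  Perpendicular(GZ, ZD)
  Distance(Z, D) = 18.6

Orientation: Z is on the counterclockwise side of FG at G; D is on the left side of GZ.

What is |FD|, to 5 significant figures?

34.974

∠FGZ = 104.7°, so GZ runs at -17.7° + (180° − 104.7°) = 57.600° from the x-axis; with |GZ| = 24.6, Z = G + 24.6·(cos 57.600°, sin 57.600°) = (43.667, 11.041). The perpendicularity gives ZD at right angles to GZ; with |ZD| = 18.6 on the left of GZ, D = Z + 18.6·(-0.84433, 0.53583) = (27.962, 21.008). Then |FD| = |D − F| = 34.974.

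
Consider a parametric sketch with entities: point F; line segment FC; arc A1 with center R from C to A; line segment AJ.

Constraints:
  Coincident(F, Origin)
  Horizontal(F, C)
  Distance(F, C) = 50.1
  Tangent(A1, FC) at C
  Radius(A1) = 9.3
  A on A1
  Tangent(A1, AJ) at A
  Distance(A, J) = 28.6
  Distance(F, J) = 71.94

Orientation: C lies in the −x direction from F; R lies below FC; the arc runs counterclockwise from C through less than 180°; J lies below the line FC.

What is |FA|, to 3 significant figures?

60.0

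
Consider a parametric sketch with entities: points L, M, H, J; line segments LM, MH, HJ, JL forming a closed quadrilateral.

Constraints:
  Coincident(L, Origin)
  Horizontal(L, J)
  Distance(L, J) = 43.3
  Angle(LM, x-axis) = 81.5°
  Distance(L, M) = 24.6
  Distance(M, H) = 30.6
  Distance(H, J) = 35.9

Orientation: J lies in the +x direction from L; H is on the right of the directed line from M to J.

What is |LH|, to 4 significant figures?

9.903

Checks: L.y = 0.00, J.y = 0.00 ✓; |MH| = 30.60 ✓; |HJ| = 35.90 ✓.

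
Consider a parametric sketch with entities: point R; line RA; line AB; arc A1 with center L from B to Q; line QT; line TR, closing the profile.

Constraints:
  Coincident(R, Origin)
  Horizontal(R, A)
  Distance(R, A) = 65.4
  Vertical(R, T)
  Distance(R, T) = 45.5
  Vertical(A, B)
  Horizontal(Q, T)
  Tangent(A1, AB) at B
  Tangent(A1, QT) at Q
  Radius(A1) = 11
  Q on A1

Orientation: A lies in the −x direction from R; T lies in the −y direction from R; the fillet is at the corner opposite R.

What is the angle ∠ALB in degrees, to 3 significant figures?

72.3°

R is at the origin; RA is horizontal with |RA| = 65.4 and A on the −x side, so A = (-65.4, 0.00). RT is vertical with |RT| = 45.5 and T on the −y side, so T = (0.00, -45.5). The virtual corner opposite R is at (-65.4, -45.5). The tangent condition forces LB to be normal to AB and since A1 is tangent to QT there, LQ ⟂ QT, with radius 11.0, so the center L sits 11.0 in from both sides at L = (-54.4, -34.5). That places the tangent points at B = (-65.4, -34.5) on AB and Q = (-54.4, -45.5) on QT. Then cos ∠ALB = LA·LB / (|LA||LB|), giving 72.3°.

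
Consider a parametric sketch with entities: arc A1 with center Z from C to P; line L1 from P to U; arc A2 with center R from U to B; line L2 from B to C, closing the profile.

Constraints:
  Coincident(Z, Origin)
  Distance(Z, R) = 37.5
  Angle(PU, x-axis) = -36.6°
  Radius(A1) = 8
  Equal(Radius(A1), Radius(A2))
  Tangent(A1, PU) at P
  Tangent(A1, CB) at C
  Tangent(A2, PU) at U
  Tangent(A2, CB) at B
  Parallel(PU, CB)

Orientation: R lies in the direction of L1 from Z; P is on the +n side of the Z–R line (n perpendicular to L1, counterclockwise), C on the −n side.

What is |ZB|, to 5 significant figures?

38.344

Tangency of A1 to both parallel lines with radius 8.0 puts P and C at Z ± 8.0·n: P = (4.7698, 6.4225), C = (-4.7698, -6.4225). Equal radii place U and B the same way about R: U = R + 8.0·n = (34.875, -15.936), B = R − 8.0·n = (25.336, -28.781). Then |ZB| = |B − Z| = 38.344.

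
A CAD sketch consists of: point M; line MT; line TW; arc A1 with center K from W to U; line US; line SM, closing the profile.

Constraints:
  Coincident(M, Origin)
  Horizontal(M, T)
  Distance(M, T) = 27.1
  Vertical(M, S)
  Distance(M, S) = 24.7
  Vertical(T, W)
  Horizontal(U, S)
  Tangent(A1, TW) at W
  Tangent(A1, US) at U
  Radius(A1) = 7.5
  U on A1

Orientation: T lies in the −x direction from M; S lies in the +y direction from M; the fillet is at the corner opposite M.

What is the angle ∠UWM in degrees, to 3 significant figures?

77.4°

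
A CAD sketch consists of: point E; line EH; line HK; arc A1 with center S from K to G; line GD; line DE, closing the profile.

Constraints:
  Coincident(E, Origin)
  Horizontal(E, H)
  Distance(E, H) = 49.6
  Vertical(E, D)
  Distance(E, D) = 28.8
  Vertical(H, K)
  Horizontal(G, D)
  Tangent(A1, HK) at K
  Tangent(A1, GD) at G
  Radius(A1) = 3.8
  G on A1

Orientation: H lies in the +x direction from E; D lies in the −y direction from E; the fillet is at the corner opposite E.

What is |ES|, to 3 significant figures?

52.2

E is at the origin; EH is horizontal with |EH| = 49.6 and H on the +x side, so H = (49.6, 0.00). ED is vertical with |ED| = 28.8 and D on the −y side, so D = (0.00, -28.8). The virtual corner opposite E is at (49.6, -28.8). Since A1 is tangent to HK there, SK ⟂ HK and the tangent condition forces SG to be normal to GD, with radius 3.8, so the center S sits 3.8 in from both sides at S = (45.8, -25.0). Then |ES| = |S − E| = 52.2.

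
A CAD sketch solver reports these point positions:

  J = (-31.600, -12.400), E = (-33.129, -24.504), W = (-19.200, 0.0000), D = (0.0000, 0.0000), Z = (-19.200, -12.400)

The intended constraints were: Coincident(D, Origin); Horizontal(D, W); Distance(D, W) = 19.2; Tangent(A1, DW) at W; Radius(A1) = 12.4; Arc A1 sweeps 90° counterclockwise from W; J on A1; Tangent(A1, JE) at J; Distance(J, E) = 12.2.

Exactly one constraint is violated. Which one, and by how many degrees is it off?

Tangent(A1, JE) at J — off by 7.20°.

D = (0.00, 0.00) ✓; D.y = 0.00, W.y = 0.00 ✓; |DW| = 19.20 ✓; ∠(ZW, WD) = 90.00° ✓; |ZW| = 12.40 ✓; bearing(Z→J) − bearing(Z→W) = 90.00° ✓; |ZJ| = 12.40 ✓; ∠(ZJ, JE) = 97.20° ✗; |JE| = 12.20 ✓.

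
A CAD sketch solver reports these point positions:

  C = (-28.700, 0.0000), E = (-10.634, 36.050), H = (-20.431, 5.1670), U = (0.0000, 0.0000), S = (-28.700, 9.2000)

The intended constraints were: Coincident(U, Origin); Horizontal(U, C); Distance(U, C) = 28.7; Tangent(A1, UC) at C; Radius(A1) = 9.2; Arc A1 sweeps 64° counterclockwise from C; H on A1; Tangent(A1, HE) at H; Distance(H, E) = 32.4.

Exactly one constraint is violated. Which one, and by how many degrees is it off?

Tangent(A1, HE) at H — off by 8.40°.

U = (0.00, 0.00) ✓; U.y = 0.00, C.y = 0.00 ✓; |UC| = 28.70 ✓; ∠(SC, CU) = 90.00° ✓; |SC| = 9.200 ✓; bearing(S→H) − bearing(S→C) = 64.00° ✓; |SH| = 9.200 ✓; ∠(SH, HE) = 81.60° ✗; |HE| = 32.40 ✓.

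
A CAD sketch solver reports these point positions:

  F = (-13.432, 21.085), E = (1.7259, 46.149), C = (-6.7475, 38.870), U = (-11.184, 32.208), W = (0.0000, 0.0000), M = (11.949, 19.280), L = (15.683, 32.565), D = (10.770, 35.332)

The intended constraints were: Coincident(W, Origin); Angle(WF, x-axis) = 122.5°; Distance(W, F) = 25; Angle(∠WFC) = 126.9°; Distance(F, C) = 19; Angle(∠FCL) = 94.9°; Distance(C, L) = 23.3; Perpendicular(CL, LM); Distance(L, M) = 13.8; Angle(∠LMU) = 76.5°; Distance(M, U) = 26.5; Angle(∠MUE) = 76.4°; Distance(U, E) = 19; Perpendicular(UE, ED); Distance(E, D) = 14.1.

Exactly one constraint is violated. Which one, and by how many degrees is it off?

Perpendicular(UE, ED) — off by 7.30°.

W = (0.00, 0.00) ✓; WF at 122.5° ✓; |WF| = 25.00 ✓; ∠WFC = 126.9° ✓; |FC| = 19.00 ✓; ∠FCL = 94.90° ✓; |CL| = 23.30 ✓; ∠(CL, LM) = 90.00° ✓; |LM| = 13.80 ✓; ∠LMU = 76.50° ✓; |MU| = 26.50 ✓; ∠MUE = 76.40° ✓; |UE| = 19.00 ✓; ∠(UE, ED) = 97.30° ✗; |ED| = 14.10 ✓.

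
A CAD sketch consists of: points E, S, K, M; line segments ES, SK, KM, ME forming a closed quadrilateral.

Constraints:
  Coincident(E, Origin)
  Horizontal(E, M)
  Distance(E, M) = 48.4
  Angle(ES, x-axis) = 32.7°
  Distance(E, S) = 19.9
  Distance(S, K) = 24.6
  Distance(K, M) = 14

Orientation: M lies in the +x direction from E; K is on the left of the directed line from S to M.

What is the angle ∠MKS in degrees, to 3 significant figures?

117°

Checks: |SK| = 24.60 ✓; |KM| = 14.00 ✓.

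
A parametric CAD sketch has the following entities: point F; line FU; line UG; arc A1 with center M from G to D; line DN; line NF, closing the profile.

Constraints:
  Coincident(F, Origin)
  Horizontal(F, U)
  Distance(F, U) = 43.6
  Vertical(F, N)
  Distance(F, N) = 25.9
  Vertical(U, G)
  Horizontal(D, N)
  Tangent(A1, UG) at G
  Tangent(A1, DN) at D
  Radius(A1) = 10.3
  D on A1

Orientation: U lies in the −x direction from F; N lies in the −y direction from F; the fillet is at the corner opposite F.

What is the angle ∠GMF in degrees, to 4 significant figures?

154.9°

F is at the origin; F and U share the same y with |FU| = 43.6 and U on the −x side, so U = (-43.60, 0.000). FN is vertical with |FN| = 25.9 and N on the −y side, so N = (0.000, -25.90). The virtual corner opposite F is at (-43.60, -25.90). The tangent condition forces MG to be normal to UG and A1 meets DN tangentially, so MD is at right angles to DN, with radius 10.3, so the center M sits 10.3 in from both sides at M = (-33.30, -15.60). That places the tangent points at G = (-43.60, -15.60) on UG and D = (-33.30, -25.90) on DN. Then cos ∠GMF = MG·MF / (|MG||MF|), giving 154.9°.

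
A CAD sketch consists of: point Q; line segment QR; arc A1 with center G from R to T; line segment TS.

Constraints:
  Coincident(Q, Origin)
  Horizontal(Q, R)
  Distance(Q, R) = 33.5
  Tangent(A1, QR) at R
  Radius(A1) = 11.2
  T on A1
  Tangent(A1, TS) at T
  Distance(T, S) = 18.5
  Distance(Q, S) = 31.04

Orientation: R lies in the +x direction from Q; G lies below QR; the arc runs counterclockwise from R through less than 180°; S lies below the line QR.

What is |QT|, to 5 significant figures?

24.130

Checks: ∠(GR, RQ) = 90.00° ✓; |GT| = 11.20 ✓; ∠(GT, TS) = 90.00° ✓; |TS| = 18.50 ✓; |QS| = 31.04 ✓.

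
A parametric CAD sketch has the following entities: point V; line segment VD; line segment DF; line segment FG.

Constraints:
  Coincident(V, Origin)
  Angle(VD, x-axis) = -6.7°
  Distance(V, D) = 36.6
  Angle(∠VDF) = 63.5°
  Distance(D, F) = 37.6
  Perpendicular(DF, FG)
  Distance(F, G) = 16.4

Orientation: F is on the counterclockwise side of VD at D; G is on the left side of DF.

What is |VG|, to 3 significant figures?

26.8

V is at the origin; VD runs at -6.7° with length 36.6, so D = 36.6·(cos -6.7°, sin -6.7°) = (36.4, -4.27). ∠VDF = 63.5°, so DF runs at -6.7° + (180° − 63.5°) = 110° from the x-axis; with |DF| = 37.6, F = D + 37.6·(cos 110°, sin 110°) = (23.6, 31.1). DF ⟂ FG; with |FG| = 16.4 on the left of DF, G = F + 16.4·(-0.941, -0.339) = (8.18, 25.6). Then |VG| = |G − V| = 26.8.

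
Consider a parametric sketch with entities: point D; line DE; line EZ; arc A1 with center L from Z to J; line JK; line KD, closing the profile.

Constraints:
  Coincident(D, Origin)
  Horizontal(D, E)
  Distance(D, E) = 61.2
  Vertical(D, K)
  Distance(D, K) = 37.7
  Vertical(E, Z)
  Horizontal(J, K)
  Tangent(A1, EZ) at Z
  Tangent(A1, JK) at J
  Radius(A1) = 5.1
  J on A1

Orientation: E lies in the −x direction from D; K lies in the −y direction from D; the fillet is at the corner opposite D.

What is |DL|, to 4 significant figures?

64.88

D is at the origin; D and E share the same y with |DE| = 61.2 and E on the −x side, so E = (-61.20, 0.000). DK is vertical with |DK| = 37.7 and K on the −y side, so K = (0.000, -37.70). The virtual corner opposite D is at (-61.20, -37.70). The tangent condition forces LZ to be normal to EZ and since A1 is tangent to JK there, LJ ⟂ JK, with radius 5.1, so the center L sits 5.1 in from both sides at L = (-56.10, -32.60). Then |DL| = |L − D| = 64.88.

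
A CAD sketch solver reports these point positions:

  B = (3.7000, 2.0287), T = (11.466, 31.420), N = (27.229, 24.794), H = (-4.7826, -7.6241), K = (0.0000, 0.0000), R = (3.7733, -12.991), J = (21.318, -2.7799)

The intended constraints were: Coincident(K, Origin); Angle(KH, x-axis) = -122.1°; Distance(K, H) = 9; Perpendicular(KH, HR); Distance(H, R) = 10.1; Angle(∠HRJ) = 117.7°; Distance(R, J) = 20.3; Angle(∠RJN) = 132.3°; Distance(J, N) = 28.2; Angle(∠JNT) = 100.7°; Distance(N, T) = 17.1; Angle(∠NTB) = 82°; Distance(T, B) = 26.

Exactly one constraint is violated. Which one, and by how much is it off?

Distance(T, B) = 26 — off by 4.40.

K = (0.00, 0.00) ✓; KH at -122.1° ✓; |KH| = 9.000 ✓; ∠(KH, HR) = 90.00° ✓; |HR| = 10.10 ✓; ∠HRJ = 117.7° ✓; |RJ| = 20.30 ✓; ∠RJN = 132.3° ✓; |JN| = 28.20 ✓; ∠JNT = 100.7° ✓; |NT| = 17.10 ✓; ∠NTB = 82.00° ✓; |TB| = 30.40 ✗.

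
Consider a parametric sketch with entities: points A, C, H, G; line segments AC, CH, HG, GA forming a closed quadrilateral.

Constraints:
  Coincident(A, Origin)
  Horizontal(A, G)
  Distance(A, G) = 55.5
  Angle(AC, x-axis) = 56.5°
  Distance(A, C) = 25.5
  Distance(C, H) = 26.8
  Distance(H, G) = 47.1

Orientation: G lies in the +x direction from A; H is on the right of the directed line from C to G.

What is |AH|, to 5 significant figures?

9.9958

Checks: A.y = 0.00, G.y = 0.00 ✓; |CH| = 26.80 ✓; |HG| = 47.10 ✓.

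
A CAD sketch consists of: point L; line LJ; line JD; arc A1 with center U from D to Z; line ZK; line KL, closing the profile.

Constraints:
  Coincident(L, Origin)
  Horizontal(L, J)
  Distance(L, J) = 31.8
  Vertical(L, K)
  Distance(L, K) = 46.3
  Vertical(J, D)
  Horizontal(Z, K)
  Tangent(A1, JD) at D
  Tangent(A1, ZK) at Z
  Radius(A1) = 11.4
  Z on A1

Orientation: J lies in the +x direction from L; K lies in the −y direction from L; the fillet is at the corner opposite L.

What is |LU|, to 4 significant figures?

40.42

L is at the origin; L and J share the same y with |LJ| = 31.8 and J on the +x side, so J = (31.80, 0.000). LK is vertical with |LK| = 46.3 and K on the −y side, so K = (0.000, -46.30). The virtual corner opposite L is at (31.80, -46.30). Tangency of A1 to JD means the radius UD is perpendicular to JD and tangency of A1 to ZK means the radius UZ is perpendicular to ZK, with radius 11.4, so the center U sits 11.4 in from both sides at U = (20.40, -34.90). Then |LU| = |U − L| = 40.42.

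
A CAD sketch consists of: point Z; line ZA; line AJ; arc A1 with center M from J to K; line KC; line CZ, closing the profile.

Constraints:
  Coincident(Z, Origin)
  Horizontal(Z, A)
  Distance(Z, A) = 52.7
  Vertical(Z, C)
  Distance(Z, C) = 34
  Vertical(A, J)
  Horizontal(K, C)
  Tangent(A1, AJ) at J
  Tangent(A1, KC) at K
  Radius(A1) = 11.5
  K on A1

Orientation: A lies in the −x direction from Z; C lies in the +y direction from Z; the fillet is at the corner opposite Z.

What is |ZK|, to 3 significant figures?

53.4

Z is at the origin; ZA is horizontal with |ZA| = 52.7 and A on the −x side, so A = (-52.7, 0.00). Z and C share the same x with |ZC| = 34.0 and C on the +y side, so C = (0.00, 34.0). The virtual corner opposite Z is at (-52.7, 34.0). Tangency of A1 to AJ means the radius MJ is perpendicular to AJ and A1 meets KC tangentially, so MK is at right angles to KC, with radius 11.5, so the center M sits 11.5 in from both sides at M = (-41.2, 22.5). That places the tangent points at J = (-52.7, 22.5) on AJ and K = (-41.2, 34.0) on KC. Then |ZK| = |K − Z| = 53.4.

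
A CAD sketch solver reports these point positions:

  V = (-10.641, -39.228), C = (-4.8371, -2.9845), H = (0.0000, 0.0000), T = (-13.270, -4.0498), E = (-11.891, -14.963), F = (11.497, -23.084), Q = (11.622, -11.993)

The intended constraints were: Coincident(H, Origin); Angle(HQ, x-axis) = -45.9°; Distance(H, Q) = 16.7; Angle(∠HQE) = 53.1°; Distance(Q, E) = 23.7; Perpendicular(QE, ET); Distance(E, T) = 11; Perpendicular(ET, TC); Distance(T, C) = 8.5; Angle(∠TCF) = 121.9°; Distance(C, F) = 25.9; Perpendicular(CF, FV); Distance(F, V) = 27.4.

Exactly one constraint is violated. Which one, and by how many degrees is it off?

Perpendicular(CF, FV) — off by 3.00°.

H = (0.00, 0.00) ✓; HQ at -45.90° ✓; |HQ| = 16.70 ✓; ∠HQE = 53.10° ✓; |QE| = 23.70 ✓; ∠(QE, ET) = 90.00° ✓; |ET| = 11.00 ✓; ∠(ET, TC) = 90.00° ✓; |TC| = 8.500 ✓; ∠TCF = 121.9° ✓; |CF| = 25.90 ✓; ∠(CF, FV) = 93.00° ✗; |FV| = 27.40 ✓.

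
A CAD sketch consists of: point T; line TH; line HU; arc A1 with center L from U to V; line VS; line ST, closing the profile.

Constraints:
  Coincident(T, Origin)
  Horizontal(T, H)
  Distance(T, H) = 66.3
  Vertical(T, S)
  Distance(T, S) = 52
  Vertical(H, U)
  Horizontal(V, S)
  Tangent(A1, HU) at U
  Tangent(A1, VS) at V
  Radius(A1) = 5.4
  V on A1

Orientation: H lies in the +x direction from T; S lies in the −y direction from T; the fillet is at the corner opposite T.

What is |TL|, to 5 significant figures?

76.684

T is at the origin; TH is horizontal with |TH| = 66.3 and H on the +x side, so H = (66.300, 0.0000). T and S share the same x with |TS| = 52.0 and S on the −y side, so S = (0.0000, -52.000). The virtual corner opposite T is at (66.300, -52.000). Tangency of A1 to HU means the radius LU is perpendicular to HU and the tangent condition forces LV to be normal to VS, with radius 5.4, so the center L sits 5.4 in from both sides at L = (60.900, -46.600). Then |TL| = |L − T| = 76.684.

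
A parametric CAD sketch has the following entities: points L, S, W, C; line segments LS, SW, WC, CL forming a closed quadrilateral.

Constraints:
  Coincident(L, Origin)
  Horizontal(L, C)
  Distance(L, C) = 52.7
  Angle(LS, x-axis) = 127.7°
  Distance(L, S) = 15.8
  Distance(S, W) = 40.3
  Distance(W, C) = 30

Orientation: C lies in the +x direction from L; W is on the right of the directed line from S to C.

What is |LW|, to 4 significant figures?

25.94

Checks: |SW| = 40.30 ✓; |WC| = 30.00 ✓.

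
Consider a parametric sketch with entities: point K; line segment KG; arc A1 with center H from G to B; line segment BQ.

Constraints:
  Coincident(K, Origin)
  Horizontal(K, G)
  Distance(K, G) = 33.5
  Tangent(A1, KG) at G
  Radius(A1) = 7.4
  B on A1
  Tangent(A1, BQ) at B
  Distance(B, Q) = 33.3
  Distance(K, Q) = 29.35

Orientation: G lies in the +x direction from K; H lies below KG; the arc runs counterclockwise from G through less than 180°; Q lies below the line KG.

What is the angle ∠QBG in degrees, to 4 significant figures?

154.6°

Checks: |HB| = 7.400 ✓; ∠(HB, BQ) = 90.00° ✓; |BQ| = 33.30 ✓; |KQ| = 29.35 ✓.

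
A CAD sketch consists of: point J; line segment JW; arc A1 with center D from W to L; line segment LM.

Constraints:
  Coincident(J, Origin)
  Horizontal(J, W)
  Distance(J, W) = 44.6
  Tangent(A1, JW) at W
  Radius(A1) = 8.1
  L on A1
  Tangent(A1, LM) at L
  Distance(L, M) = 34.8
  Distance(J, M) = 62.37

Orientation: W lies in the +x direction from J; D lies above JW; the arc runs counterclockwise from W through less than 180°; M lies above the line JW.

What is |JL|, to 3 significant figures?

53.4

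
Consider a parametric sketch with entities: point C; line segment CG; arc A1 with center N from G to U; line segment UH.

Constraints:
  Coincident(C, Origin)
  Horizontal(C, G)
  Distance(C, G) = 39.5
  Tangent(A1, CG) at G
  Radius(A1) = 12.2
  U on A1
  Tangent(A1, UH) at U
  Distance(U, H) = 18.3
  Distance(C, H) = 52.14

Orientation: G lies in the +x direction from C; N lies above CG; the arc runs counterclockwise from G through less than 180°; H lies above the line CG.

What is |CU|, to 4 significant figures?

53.13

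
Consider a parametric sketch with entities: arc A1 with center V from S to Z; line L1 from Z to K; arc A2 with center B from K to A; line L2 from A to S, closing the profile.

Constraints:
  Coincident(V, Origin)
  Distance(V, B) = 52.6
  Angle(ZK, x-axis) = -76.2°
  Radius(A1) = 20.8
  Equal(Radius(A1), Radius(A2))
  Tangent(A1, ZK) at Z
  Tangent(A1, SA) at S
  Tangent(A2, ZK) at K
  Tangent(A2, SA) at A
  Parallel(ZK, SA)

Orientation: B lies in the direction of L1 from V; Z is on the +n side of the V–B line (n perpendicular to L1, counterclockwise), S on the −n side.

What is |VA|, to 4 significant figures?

56.56

The slot axis is L1's direction at -76.2°, so u = (cos -76.2°, sin -76.2°) = (0.2385, -0.9711) and n = (−sin -76.2°, cos -76.2°) = (0.9711, 0.2385). V is at the origin and B lies 52.6 along u from V, so B = 52.6·u = (12.55, -51.08). Tangency of A1 to both parallel lines with radius 20.8 puts Z and S at V ± 20.8·n: Z = (20.20, 4.961), S = (-20.20, -4.961). Equal radii place K and A the same way about B: K = B + 20.8·n = (32.75, -46.12), A = B − 20.8·n = (-7.653, -56.04). Then |VA| = |A − V| = 56.56.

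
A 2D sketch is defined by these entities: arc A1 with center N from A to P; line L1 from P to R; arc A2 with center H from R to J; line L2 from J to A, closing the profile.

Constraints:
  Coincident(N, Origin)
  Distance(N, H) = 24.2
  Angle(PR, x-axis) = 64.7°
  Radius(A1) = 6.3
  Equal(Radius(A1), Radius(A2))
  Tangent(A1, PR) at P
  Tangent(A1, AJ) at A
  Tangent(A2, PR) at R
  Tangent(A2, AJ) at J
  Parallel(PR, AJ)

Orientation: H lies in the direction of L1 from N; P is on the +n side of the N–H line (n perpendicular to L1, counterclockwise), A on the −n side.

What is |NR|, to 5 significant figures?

25.007

Tangency of A1 to both parallel lines with radius 6.3 puts P and A at N ± 6.3·n: P = (-5.6957, 2.6924), A = (5.6957, -2.6924). Equal radii place R and J the same way about H: R = H + 6.3·n = (4.6463, 24.571), J = H − 6.3·n = (16.038, 19.186). Then |NR| = |R − N| = 25.007.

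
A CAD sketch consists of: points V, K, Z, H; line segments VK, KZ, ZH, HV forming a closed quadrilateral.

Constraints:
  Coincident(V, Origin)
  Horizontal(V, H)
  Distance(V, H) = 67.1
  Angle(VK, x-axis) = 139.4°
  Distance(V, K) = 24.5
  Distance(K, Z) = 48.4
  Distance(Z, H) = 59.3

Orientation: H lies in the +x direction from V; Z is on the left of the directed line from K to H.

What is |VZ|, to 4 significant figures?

46.37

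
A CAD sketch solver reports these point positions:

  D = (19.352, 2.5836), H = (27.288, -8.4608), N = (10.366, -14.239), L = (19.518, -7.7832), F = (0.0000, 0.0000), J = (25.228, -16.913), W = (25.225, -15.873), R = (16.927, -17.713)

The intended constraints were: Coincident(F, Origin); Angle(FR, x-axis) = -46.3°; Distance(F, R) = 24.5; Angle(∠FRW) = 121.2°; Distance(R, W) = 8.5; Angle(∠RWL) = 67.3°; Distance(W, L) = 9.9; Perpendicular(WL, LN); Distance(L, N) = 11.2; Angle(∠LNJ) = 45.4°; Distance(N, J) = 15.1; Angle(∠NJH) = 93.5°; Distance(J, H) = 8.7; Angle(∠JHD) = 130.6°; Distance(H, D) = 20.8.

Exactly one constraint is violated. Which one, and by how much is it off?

Distance(H, D) = 20.8 — off by 7.20.

F = (0.00, 0.00) ✓; FR at -46.30° ✓; |FR| = 24.50 ✓; ∠FRW = 121.2° ✓; |RW| = 8.500 ✓; ∠RWL = 67.30° ✓; |WL| = 9.900 ✓; ∠(WL, LN) = 90.00° ✓; |LN| = 11.20 ✓; ∠LNJ = 45.40° ✓; |NJ| = 15.10 ✓; ∠NJH = 93.50° ✓; |JH| = 8.700 ✓; ∠JHD = 130.6° ✓; |HD| = 13.60 ✗.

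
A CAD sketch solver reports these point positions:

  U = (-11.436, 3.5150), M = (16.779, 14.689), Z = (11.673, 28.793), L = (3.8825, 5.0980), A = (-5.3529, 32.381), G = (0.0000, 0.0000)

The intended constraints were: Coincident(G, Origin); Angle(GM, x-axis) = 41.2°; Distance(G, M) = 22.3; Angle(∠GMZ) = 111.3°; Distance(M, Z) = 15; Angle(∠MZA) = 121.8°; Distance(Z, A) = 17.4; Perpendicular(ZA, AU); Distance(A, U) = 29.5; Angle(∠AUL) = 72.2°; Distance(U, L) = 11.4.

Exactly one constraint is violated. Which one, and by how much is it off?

Distance(U, L) = 11.4 — off by 4.00.

G = (0.00, 0.00) ✓; GM at 41.20° ✓; |GM| = 22.30 ✓; ∠GMZ = 111.3° ✓; |MZ| = 15.00 ✓; ∠MZA = 121.8° ✓; |ZA| = 17.40 ✓; ∠(ZA, AU) = 90.00° ✓; |AU| = 29.50 ✓; ∠AUL = 72.20° ✓; |UL| = 15.40 ✗.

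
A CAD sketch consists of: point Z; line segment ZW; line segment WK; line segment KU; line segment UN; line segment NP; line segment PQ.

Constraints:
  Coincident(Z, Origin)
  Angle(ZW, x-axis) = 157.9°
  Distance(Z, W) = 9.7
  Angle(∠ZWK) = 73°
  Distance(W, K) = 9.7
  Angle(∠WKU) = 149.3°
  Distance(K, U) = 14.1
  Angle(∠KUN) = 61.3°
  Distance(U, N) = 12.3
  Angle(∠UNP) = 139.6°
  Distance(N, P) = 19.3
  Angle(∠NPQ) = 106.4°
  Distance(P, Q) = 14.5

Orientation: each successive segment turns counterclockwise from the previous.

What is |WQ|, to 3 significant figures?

10.4

Z is at the origin; ZW runs at 157.9° with length 9.7, so W = (-8.99, 3.65). ∠ZWK = 73.0° gives WK at -95.1° from the x-axis; with |WK| = 9.7, K = (-9.85, -6.01). ∠WKU = 149.3° gives KU at -64.4° from the x-axis; with |KU| = 14.1, U = (-3.76, -18.7). ∠KUN = 61.3° gives UN at 54.3° from the x-axis; with |UN| = 12.3, N = (3.42, -8.74). ∠UNP = 139.6° gives NP at 94.7° from the x-axis; with |NP| = 19.3, P = (1.84, 10.5). ∠NPQ = 106.4° gives PQ at 168° from the x-axis; with |PQ| = 14.5, Q = (-12.4, 13.4). Then |WQ| = |Q − W| = 10.4.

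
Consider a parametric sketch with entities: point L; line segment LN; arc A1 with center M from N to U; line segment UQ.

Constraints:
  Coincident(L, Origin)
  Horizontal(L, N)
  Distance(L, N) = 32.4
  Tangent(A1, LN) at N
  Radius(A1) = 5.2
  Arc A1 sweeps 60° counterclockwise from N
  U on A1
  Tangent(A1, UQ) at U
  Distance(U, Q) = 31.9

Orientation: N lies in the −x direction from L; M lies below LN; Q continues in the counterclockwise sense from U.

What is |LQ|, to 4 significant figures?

60.89

L is at the origin; LN is horizontal with |LN| = 32.4 and N on the −x side, so N = (-32.40, 0.000). A1 meets LN tangentially, so MN is at right angles to LN, so M = N + (0, -5.2) = (-32.40, -5.200). On A1, N sits at bearing 90° from M; a 60° counterclockwise sweep puts U at bearing 150°, so U = M + 5.2·(cos 150°, sin 150°) = (-36.90, -2.600). Tangency of A1 to UQ means the radius MU is perpendicular to UQ, so UQ runs along (−sin 150°, cos 150°); with |UQ| = 31.9, Q = (-52.85, -30.23). Then |LQ| = |Q − L| = 60.89.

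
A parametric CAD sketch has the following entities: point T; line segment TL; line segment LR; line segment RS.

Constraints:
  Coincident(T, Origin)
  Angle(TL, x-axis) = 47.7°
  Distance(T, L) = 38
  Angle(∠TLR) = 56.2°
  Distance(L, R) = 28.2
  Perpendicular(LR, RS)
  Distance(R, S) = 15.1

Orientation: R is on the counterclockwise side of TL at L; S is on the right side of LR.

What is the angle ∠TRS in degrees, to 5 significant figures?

167.40°

∠TLR = 56.2°, so LR runs at 47.7° + (180° − 56.2°) = 171.50° from the x-axis; with |LR| = 28.2, R = L + 28.2·(cos 171.50°, sin 171.50°) = (-2.3158, 32.274). LR ⟂ RS; with |RS| = 15.1 on the right of LR, S = R + 15.1·(0.14781, 0.98902) = (-0.083850, 47.208). Then cos ∠TRS = RT·RS / (|RT||RS|), giving 167.40°.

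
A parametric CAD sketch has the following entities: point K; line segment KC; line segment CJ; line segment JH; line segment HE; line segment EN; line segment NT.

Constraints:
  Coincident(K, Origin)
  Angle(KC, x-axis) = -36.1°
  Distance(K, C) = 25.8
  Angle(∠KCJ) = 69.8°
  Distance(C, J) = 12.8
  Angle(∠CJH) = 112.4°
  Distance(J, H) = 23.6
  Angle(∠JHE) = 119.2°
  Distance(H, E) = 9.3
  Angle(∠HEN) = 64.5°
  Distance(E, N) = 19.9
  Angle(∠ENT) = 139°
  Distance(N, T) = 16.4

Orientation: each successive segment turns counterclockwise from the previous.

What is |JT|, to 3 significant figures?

4.80

∠HEN = 64.5° gives EN at -42.0° from the x-axis; with |EN| = 19.9, N = (12.0, -5.14). ∠ENT = 139.0° gives NT at -1.00° from the x-axis; with |NT| = 16.4, T = (28.4, -5.43). Then |JT| = |T − J| = 4.80.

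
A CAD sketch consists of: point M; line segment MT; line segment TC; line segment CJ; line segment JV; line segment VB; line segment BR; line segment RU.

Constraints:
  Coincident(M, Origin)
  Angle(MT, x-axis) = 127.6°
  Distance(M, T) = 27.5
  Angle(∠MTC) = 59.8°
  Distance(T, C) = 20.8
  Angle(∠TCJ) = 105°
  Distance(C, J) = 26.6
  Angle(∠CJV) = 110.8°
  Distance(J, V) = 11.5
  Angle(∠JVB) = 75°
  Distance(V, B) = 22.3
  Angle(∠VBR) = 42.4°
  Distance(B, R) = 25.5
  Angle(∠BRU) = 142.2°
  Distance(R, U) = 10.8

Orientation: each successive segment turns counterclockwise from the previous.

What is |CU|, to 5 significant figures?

36.983

M is at the origin; MT runs at 127.6° with length 27.5, so T = (-16.779, 21.788). ∠MTC = 59.8° gives TC at -112.20° from the x-axis; with |TC| = 20.8, C = (-24.638, 2.5299). ∠TCJ = 105.0° gives CJ at -37.200° from the x-axis; with |CJ| = 26.6, J = (-3.4504, -13.552). ∠CJV = 110.8° gives JV at 32.000° from the x-axis; with |JV| = 11.5, V = (6.3022, -7.4584). ∠JVB = 75.0° gives VB at 137.00° from the x-axis; with |VB| = 22.3, B = (-10.007, 7.7502). ∠VBR = 42.4° gives BR at -85.400° from the x-axis; with |BR| = 25.5, R = (-7.9619, -17.668). ∠BRU = 142.2° gives RU at -47.600° from the x-axis; with |RU| = 10.8, U = (-0.67948, -25.643). Then |CU| = |U − C| = 36.983.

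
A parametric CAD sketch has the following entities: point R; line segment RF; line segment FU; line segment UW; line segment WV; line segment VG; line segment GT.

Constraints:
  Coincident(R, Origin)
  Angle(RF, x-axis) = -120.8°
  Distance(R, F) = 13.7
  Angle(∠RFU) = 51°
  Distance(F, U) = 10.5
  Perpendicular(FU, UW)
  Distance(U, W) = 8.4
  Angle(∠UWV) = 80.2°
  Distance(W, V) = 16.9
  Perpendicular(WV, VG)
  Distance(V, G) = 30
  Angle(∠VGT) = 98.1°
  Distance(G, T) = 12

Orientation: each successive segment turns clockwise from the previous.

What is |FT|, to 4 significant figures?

26.09

R is at the origin; RF runs at -120.8° with length 13.7, so F = (-7.015, -11.77). ∠RFU = 51.0° gives FU at 110.2° from the x-axis; with |FU| = 10.5, U = (-10.64, -1.914). The perpendicularity gives UW at right angles to FU, so UW runs at 20.20°; with |UW| = 8.4, W = (-2.757, 0.9869). ∠UWV = 80.2° gives WV at -79.60° from the x-axis; with |WV| = 16.9, V = (0.2935, -15.64). WV is perpendicular to VG, so VG runs at -169.6°; with |VG| = 30.0, G = (-29.21, -21.05). ∠VGT = 98.1° gives GT at 108.5° from the x-axis; with |GT| = 12.0, T = (-33.02, -9.671). Then |FT| = |T − F| = 26.09.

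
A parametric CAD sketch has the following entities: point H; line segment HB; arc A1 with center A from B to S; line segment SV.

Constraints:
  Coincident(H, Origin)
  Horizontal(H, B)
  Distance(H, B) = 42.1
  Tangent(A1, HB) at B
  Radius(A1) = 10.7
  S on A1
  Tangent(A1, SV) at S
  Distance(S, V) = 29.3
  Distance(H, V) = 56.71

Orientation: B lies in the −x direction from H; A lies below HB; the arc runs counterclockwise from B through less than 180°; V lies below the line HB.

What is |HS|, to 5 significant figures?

53.934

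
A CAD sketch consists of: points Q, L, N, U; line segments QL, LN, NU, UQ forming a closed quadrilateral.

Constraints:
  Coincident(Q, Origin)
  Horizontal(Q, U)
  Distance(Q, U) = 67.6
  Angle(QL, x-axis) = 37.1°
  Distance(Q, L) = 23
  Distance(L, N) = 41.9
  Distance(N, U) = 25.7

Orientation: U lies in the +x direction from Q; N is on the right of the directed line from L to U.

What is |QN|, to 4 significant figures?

50.25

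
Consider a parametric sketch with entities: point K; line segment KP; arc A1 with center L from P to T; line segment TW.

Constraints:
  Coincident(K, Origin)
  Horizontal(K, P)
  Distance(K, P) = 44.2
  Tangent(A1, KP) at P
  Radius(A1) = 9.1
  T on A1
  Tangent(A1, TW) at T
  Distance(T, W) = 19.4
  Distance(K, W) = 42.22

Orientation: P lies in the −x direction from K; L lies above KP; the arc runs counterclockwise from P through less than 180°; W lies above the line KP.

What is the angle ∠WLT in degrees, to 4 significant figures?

64.87°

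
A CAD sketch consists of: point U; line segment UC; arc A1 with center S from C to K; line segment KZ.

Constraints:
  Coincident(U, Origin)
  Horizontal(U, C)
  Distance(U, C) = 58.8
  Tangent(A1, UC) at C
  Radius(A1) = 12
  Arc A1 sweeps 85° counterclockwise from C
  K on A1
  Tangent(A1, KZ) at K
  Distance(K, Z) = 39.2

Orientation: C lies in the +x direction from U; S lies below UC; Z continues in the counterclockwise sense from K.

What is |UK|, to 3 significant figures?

48.1

U is at the origin; UC is horizontal with |UC| = 58.8 and C on the +x side, so C = (58.8, 0.00). Tangency of A1 to UC means the radius SC is perpendicular to UC, so S = C + (0, -12) = (58.8, -12.0). On A1, C sits at bearing 90° from S; an 85° counterclockwise sweep puts K at bearing 175°, so K = S + 12.0·(cos 175°, sin 175°) = (46.8, -11.0). Then |UK| = |K − U| = 48.1.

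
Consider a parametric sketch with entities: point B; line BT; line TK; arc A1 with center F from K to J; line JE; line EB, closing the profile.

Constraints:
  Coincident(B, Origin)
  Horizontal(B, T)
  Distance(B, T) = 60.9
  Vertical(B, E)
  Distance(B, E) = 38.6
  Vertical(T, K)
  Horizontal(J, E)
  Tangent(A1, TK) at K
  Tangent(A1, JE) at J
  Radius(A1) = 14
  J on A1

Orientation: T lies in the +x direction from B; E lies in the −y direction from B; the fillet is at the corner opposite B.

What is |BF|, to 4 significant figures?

52.96

B is at the origin; B and T share the same y with |BT| = 60.9 and T on the +x side, so T = (60.90, 0.000). B and E share the same x with |BE| = 38.6 and E on the −y side, so E = (0.000, -38.60). The virtual corner opposite B is at (60.90, -38.60). The tangent condition forces FK to be normal to TK and A1 meets JE tangentially, so FJ is at right angles to JE, with radius 14.0, so the center F sits 14.0 in from both sides at F = (46.90, -24.60). Then |BF| = |F − B| = 52.96.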